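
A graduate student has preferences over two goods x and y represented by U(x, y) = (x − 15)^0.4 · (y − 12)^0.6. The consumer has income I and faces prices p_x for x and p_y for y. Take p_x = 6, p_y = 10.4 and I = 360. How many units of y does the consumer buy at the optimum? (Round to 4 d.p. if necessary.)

Let x' = x−15, y' = y−12. MRS = (2/3)·y'/x' = p_x/p_y.
Substituting into the budget: x* = 15 + 0.4·(I − 15·p_x − 12·p_y)/p_x, and y* = 12 + 0.6·(…)/p_y.
Discretionary income = 360 − 15·6 − 12·10.4 = 145.2; y* = 12 + 0.6·145.2/10.4 = 20.3769.

y* = 20.3769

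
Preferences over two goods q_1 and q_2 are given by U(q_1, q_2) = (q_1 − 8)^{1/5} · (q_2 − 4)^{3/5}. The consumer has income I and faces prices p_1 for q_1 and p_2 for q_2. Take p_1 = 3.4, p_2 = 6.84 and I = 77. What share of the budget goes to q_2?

MRS = (1/3)·(q_2−4)/(q_1−8). Tangency with p_1/p_2 gives q_2−4 = 3·(p_1/p_2)·(q_1−8).
Substituting into the budget: q_1* = 8 + 0.25·(I − 8·p_1 − 4·p_2)/p_1, and q_2* = 4 + 0.75·(…)/p_2.
Discretionary income = 77 − 8·3.4 − 4·6.84 = 22.44; q_1* = 8 + 0.25·22.44/3.4 = 9.65; q_2* = 4 + 0.75·22.44/6.84 = 6.4605.
Expenditure on q_2: 6.84·6.4605 = 44.19; share = 0.5739.

share on q_2 = 0.5739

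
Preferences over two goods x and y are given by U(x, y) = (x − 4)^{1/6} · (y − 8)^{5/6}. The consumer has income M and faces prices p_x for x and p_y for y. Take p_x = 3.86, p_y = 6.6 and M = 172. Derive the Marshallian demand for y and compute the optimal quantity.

Let x' = x−4, y' = y−8. MRS = (1/5)·y'/x' = p_x/p_y.
Substituting into the budget: x* = 4 + 1/6·(M − 4·p_x − 8·p_y)/p_x, and y* = 8 + 5/6·(…)/p_y.
Discretionary income = 172 − 4·3.86 − 8·6.6 = 103.76; y* = 8 + 5/6·103.76/6.6 = 21.101.

y* = 21.101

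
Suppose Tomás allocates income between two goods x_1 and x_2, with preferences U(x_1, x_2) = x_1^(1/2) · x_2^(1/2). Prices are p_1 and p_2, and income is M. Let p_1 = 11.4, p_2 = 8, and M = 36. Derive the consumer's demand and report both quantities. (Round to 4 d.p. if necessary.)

Tangency: MRS = x_2/x_1 = p_1/p_2.
Rearranging, p_2·x_2 = p_1·x_1. Substituting into the budget gives p_1·x_1·(1 + 1) = M.
Demand: x_1*(p_1,p_2,M) = 0.5·M/p_1 and x_2* = 0.5·M/p_2.
At p_1=11.4, p_2=8, M=36: x_1* = 0.5·36/11.4 = 1.5789, x_2* = 2.25.

x_1* = 1.5789, x_2* = 2.25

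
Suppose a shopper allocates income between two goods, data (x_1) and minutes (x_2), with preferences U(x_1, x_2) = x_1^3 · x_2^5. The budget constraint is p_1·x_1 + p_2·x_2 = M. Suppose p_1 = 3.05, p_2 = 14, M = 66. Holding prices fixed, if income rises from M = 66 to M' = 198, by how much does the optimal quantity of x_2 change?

Δx_2* = 5.8929

The MRS is (3/5)·x_2/x_1. Set MRS = p_1/p_2.
So 3·p_2·x_2 = 5·p_1·x_1; combined with the budget, a share 0.375 of income goes to x_1.
Demand: x_1*(p_1,p_2,M) = 0.375·M/p_1 and x_2* = 0.625·M/p_2.
At p_1=3.05, p_2=14, M=66: x_2* = 0.625·66/14 = 2.9464.
At M' = 198: x_2* = 8.8393. Change: 8.8393 − 2.9464 = 5.8929.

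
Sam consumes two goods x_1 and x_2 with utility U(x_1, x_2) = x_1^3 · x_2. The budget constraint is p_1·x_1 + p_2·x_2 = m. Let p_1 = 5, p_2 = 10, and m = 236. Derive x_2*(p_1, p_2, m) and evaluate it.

x_2* = 5.9

The MRS is 3·x_2/x_1. Set MRS = p_1/p_2.
So 3·p_2·x_2 = p_1·x_1; combined with the budget, a share 0.75 of income goes to x_1.
Demand: x_1*(p_1,p_2,m) = 0.75·m/p_1 and x_2* = 0.25·m/p_2.
At p_1=5, p_2=10, m=236: x_2* = 0.25·236/10 = 5.9.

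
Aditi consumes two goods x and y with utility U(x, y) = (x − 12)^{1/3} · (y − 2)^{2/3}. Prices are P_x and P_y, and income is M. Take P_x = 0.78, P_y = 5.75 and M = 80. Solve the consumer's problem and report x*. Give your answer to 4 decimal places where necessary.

Let x' = x−12, y' = y−2. MRS = (1/2)·y'/x' = P_x/P_y.
Substituting into the budget: x* = 12 + 1/3·(M − 12·P_x − 2·P_y)/P_x, and y* = 2 + 2/3·(…)/P_y.
Discretionary income = 80 − 12·0.78 − 2·5.75 = 59.14; x* = 12 + 1/3·59.14/0.78 = 37.2735.

x* = 37.2735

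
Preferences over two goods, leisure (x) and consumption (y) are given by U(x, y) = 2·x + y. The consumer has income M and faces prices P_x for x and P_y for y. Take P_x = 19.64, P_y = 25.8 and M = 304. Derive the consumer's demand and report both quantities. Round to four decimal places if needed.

x* = 15.4786, y* = 0

Perfect substitutes: compare marginal utility per dollar. 2/P_x vs 1/P_y → 0.1018 vs 0.0388.
x gives more utility per dollar, so spend all income on x: x* = M/P_x, y* = 0.
Numerically: x* = 15.4786, y* = 0.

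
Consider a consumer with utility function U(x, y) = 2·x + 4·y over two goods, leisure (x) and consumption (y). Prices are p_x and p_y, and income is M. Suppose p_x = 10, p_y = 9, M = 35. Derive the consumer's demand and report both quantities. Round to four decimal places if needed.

Perfect substitutes: compare marginal utility per dollar. 2/p_x vs 4/p_y → 0.2 vs 0.4444.
y gives more utility per dollar, so spend all income on y: y* = M/p_y, x* = 0.
Numerically: x* = 0, y* = 3.8889.

x* = 0, y* = 3.8889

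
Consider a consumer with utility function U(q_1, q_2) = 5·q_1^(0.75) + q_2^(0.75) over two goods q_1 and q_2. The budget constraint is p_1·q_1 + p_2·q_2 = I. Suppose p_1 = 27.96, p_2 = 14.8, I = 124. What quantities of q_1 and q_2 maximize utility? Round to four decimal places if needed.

q_1* = 4.3876, q_2* = 0.0894

MU_q_1 ∝ 5·q_1^(-0.25), MU_q_2 ∝ q_2^(-0.25), so MRS = 5·(q_2/q_1)^(0.25) = p_1/p_2.
Hence q_2/q_1 = ((1/5)·p_1/p_2)^(1/(0.25)), i.e. raised to the 4 power.
With the ratio pinned down, the budget gives q_1* = I/(p_1 + p_2·(q_2/q_1)) and q_2* = (q_2/q_1)·q_1*.
Numerically q_2/q_1 = 0.020381, so q_1* = 124/(27.96 + 14.8·0.020381) = 4.3876 and q_2* = 0.020381·4.3876 = 0.0894.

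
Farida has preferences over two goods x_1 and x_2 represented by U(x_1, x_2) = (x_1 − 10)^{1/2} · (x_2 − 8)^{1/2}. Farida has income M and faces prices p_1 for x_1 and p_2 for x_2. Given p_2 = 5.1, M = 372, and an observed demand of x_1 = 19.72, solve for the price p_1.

p_1 = 11.25

This is Cobb-Douglas in (x_1−10, x_2−8): tangency gives 0.5·p_2·(x_2−8) = 0.5·p_1·(x_1−10).
Substituting into the budget: x_1* = 10 + 0.5·(M − 10·p_1 − 8·p_2)/p_1, and x_2* = 8 + 0.5·(…)/p_2.
Set x_1* = 19.72 in the demand function and solve for p_1: p_1 = 11.25.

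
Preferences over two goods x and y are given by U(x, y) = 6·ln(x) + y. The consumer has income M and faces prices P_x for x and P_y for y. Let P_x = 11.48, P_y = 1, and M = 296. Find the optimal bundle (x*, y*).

MU_x = 6/x, MU_y = 1. Tangency: 6/x = P_x/P_y.
So x*(P_x,P_y) = 6·P_y/P_x, independent of income; and y* = (M − 6·P_y)/P_y.
At the given prices: x* = 6·1/11.48 = 0.5226, and y* = 290.

x* = 0.5226, y* = 290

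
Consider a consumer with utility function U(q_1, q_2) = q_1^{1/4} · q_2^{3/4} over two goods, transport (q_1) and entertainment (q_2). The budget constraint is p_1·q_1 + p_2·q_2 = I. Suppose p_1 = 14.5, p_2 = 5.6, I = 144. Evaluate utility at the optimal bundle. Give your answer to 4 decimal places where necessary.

V = 11.5521

Demand: q_1*(p_1,p_2,I) = 0.25·I/p_1 and q_2* = 0.75·I/p_2.
At p_1=14.5, p_2=5.6, I=144: q_1* = 0.25·144/14.5 = 2.4828, q_2* = 19.2857.
Utility at the optimum: U(2.4828, 19.2857) = 11.5521.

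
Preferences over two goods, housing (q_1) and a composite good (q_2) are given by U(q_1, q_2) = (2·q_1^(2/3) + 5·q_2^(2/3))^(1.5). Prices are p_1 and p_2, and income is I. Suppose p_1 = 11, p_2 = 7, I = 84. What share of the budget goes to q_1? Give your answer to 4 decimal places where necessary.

MU_q_1 ∝ 2·q_1^(-1/3), MU_q_2 ∝ 5·q_2^(-1/3), so MRS = (2/5)·(q_2/q_1)^(1/3) = p_1/p_2.
Solve for the ratio: q_2/q_1 = [(5/2)·p_1/p_2]^(3).
With the ratio pinned down, the budget gives q_1* = I/(p_1 + p_2·(q_2/q_1)) and q_2* = (q_2/q_1)·q_1*.
Numerically q_2/q_1 = 60.632289, so q_1* = 84/(11 + 7·60.632289) = 0.1929 and q_2* = 60.632289·0.1929 = 11.6968.
Expenditure on q_1: 11·0.1929 = 2.1221; share = 0.0253.

share on q_1 = 0.0253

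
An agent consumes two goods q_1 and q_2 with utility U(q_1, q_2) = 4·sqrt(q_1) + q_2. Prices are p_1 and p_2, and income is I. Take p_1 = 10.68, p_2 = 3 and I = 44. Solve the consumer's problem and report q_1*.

q_1* = 0.3156

Solve: √q_1 = 2·p_2/p_1, so q_1*(p_1,p_2) = (2·p_2/p_1)², and q_2* = (I − p_1·q_1*)/p_2.
Plugging in: q_1* = (2·3/10.68)² = 0.3156.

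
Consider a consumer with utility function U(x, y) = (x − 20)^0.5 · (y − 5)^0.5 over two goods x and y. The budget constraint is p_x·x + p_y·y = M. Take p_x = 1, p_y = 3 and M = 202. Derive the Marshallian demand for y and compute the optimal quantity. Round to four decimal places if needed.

MRS = (y−5)/(x−20). Tangency with p_x/p_y gives y−5 = (p_x/p_y)·(x−20).
Substituting into the budget: x* = 20 + 0.5·(M − 20·p_x − 5·p_y)/p_x, and y* = 5 + 0.5·(…)/p_y.
Discretionary income = 202 − 20·1 − 5·3 = 167; y* = 5 + 0.5·167/3 = 32.8333.

y* = 32.8333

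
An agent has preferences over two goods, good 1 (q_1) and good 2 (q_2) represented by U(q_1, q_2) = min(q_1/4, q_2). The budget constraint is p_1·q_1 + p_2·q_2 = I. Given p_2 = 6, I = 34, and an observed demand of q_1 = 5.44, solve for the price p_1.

With perfect complements, no substitution: consume in ratio q_1:q_2 = 4:1.
Budget: p_1·q_1 + p_2·(1/4)·q_1 = I, so (4·p_1 + p_2)·q_1 = 4·I.
Demand: q_1*(p_1,p_2,I) = 4·I/(4·p_1 + p_2), q_2* = I/(4·p_1 + p_2).
Set q_1* = 5.44 in the demand function and solve for p_1: p_1 = 4.75.

p_1 = 4.75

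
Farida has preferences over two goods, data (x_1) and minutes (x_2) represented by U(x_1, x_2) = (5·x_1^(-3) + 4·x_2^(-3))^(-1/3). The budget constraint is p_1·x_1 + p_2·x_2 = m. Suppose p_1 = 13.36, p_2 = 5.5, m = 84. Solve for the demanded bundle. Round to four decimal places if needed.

MU_x_1 ∝ 5·x_1^(-4), MU_x_2 ∝ 4·x_2^(-4), so MRS = (5/4)·(x_2/x_1)^(4) = p_1/p_2.
Hence x_2/x_1 = ((4/5)·p_1/p_2)^(1/(4)), i.e. raised to the 0.25 power.
With the ratio pinned down, the budget gives x_1* = m/(p_1 + p_2·(x_2/x_1)) and x_2* = (x_2/x_1)·x_1*.
Numerically x_2/x_1 = 1.180683, so x_1* = 84/(13.36 + 5.5·1.180683) = 4.2309 and x_2* = 1.180683·4.2309 = 4.9954.

x_1* = 4.2309, x_2* = 4.9954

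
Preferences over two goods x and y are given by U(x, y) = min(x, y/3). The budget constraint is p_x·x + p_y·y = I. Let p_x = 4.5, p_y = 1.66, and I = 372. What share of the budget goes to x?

With perfect complements, no substitution: consume in ratio x:y = 1:3.
Budget: p_x·x + p_y·3·x = I, so (p_x + 3·p_y)·x = I.
Demand: x*(p_x,p_y,I) = I/(p_x + 3·p_y), y* = 3·I/(p_x + 3·p_y).
Here 4.5 + 3·1.66 = 9.48, giving x* = 39.2405 and y* = 117.7215.
Expenditure on x: 4.5·39.2405 = 176.5823; share = 0.4747.

share on x = 0.4747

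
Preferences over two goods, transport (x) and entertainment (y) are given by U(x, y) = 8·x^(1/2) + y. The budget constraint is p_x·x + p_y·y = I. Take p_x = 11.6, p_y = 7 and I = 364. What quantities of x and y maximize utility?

Plugging in: x* = (4·7/11.6)² = 5.8264, y* = 42.3448.

x* = 5.8264, y* = 42.3448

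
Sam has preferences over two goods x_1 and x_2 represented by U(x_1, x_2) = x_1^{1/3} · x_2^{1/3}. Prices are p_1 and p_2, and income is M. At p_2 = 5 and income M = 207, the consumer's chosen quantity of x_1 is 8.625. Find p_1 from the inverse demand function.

p_1 = 12

Tangency: MRS = x_2/x_1 = p_1/p_2.
Rearranging, p_2·x_2 = p_1·x_1. Substituting into the budget gives p_1·x_1·(1 + 1) = M.
Demand: x_1*(p_1,p_2,M) = 0.5·M/p_1 and x_2* = 0.5·M/p_2.
Set x_1* = 8.625 in the demand function and solve for p_1: p_1 = 12.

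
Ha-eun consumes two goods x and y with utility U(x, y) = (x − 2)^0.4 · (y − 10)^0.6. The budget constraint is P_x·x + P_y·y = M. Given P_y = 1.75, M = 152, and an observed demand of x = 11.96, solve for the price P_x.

MRS = (2/3)·(y−10)/(x−2). Tangency with P_x/P_y gives y−10 = (3/2)·(P_x/P_y)·(x−2).
After buying the subsistence bundle (2, 10), a share 0.4 of the remaining income goes to x: x* = 2 + 0.4·(M − 2P_x − 10P_y)/P_x.
Set x* = 11.96 in the demand function and solve for P_x: P_x = 5.

P_x = 5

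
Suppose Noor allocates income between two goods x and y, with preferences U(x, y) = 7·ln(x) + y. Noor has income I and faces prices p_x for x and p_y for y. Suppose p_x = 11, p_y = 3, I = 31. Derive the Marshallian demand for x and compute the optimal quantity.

Set MRS = p_x/p_y: (7/x)/1 = p_x/p_y.
So x*(p_x,p_y) = 7·p_y/p_x, independent of income; and y* = (I − 7·p_y)/p_y.
At the given prices: x* = 7·3/11 = 1.9091.

x* = 1.9091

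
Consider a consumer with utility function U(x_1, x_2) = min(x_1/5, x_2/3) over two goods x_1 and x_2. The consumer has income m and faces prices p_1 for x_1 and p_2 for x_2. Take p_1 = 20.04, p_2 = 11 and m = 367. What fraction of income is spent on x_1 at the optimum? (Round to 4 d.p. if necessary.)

share on x_1 = 0.7523

Leontief preferences: the optimum is at the kink where x_1/5 = x_2/3, i.e. x_2 = (3/5)·x_1.
Budget: p_1·x_1 + p_2·(3/5)·x_1 = m, so (5·p_1 + 3·p_2)·x_1 = 5·m.
Demand: x_1*(p_1,p_2,m) = 5·m/(5·p_1 + 3·p_2), x_2* = 3·m/(5·p_1 + 3·p_2).
Here 5·20.04 + 3·11 = 133.2, giving x_1* = 13.7763 and x_2* = 8.2658.
Expenditure on x_1: 20.04·13.7763 = 276.0766; share = 0.7523.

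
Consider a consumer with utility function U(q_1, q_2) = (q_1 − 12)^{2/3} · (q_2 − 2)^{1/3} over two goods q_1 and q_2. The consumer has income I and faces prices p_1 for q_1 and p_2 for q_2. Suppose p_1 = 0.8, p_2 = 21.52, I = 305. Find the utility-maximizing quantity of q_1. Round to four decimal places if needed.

q_1* = 222.3

This is Cobb-Douglas in (q_1−12, q_2−2): tangency gives 2/3·p_2·(q_2−2) = 1/3·p_1·(q_1−12).
After buying the subsistence bundle (12, 2), a share 2/3 of the remaining income goes to q_1: q_1* = 12 + 2/3·(I − 12p_1 − 2p_2)/p_1.
Discretionary income = 305 − 12·0.8 − 2·21.52 = 252.36; q_1* = 12 + 2/3·252.36/0.8 = 222.3.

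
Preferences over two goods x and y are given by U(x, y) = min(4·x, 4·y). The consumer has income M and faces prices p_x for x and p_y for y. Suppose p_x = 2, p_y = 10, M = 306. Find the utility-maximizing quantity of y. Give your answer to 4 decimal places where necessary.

Leontief preferences: the optimum is at the kink where x/4 = y/4, i.e. y = x.
Budget: p_x·x + p_y·x = M, so (4·p_x + 4·p_y)·x = 4·M.
Demand: x*(p_x,p_y,M) = 4·M/(4·p_x + 4·p_y), y* = 4·M/(4·p_x + 4·p_y).
Here 4·2 + 4·10 = 48, giving y* = 25.5.

y* = 25.5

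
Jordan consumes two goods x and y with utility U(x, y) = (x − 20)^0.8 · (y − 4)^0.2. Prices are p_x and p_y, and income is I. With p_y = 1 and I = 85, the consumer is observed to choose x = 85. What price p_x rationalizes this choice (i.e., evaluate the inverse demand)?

p_x = 0.8

This is Cobb-Douglas in (x−20, y−4): tangency gives 0.8·p_y·(y−4) = 0.2·p_x·(x−20).
After buying the subsistence bundle (20, 4), a share 0.8 of the remaining income goes to x: x* = 20 + 0.8·(I − 20p_x − 4p_y)/p_x.
Set x* = 85 in the demand function and solve for p_x: p_x = 0.8.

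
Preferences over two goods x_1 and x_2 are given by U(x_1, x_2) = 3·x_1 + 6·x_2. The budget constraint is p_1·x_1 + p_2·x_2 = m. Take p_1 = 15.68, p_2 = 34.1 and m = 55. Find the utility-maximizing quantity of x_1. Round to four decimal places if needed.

x_1* = 3.5077

x_1 gives more utility per dollar, so spend all income on x_1: x_1* = m/p_1, x_2* = 0.
Numerically: x_1* = 3.5077, x_2* = 0.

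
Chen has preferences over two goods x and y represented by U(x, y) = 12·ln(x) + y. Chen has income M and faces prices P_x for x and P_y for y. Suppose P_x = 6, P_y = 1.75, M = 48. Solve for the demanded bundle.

x* = 3.5, y* = 15.4286

At the given prices: x* = 12·1.75/6 = 3.5, and y* = 15.4286.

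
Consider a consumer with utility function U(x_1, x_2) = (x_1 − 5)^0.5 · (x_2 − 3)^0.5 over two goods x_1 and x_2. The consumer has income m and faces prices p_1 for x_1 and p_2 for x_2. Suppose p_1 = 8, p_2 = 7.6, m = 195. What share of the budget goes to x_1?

Discretionary income = 195 − 5·8 − 3·7.6 = 132.2; x_1* = 5 + 0.5·132.2/8 = 13.2625; x_2* = 3 + 0.5·132.2/7.6 = 11.6974.
Expenditure on x_1: 8·13.2625 = 106.1; share = 0.5441.

share on x_1 = 0.5441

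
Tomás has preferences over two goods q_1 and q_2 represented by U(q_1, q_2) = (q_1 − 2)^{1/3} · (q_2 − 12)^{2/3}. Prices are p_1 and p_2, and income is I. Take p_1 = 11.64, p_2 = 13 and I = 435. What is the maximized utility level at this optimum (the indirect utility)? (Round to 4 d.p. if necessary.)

After buying the subsistence bundle (2, 12), a share 1/3 of the remaining income goes to q_1: q_1* = 2 + 1/3·(I − 2p_1 − 12p_2)/p_1.
Discretionary income = 435 − 2·11.64 − 12·13 = 255.72; q_1* = 2 + 1/3·255.72/11.64 = 9.323; q_2* = 12 + 2/3·255.72/13 = 25.1138.
Utility at the optimum: U(9.323, 25.1138) = 10.799.

V = 10.799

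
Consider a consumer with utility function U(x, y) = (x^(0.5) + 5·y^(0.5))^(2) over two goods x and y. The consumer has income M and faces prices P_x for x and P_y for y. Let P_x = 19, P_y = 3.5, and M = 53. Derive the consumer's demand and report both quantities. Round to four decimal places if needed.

x* = 0.0204, y* = 15.0321

MU_x ∝ x^(-0.5), MU_y ∝ 5·y^(-0.5), so MRS = (1/5)·(y/x)^(0.5) = P_x/P_y.
Hence y/x = (5·P_x/P_y)^(1/(0.5)), i.e. raised to the 2 power.
Substitute y = (y/x)·x into the budget: x* = M/(P_x + P_y·(y/x)).
Numerically y/x = 736.734694, so x* = 53/(19 + 3.5·736.734694) = 0.0204 and y* = 736.734694·0.0204 = 15.0321.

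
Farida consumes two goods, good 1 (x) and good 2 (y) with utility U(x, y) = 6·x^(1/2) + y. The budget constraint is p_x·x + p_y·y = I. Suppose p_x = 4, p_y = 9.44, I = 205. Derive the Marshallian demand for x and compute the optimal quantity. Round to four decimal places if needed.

MU_x = 3/√x, MU_y = 1. Tangency: 3/√x = p_x/p_y.
Solve: √x = 3·p_y/p_x, so x*(p_x,p_y) = (3·p_y/p_x)², and y* = (I − p_x·x*)/p_y.
Plugging in: x* = (3·9.44/4)² = 50.1264.

x* = 50.1264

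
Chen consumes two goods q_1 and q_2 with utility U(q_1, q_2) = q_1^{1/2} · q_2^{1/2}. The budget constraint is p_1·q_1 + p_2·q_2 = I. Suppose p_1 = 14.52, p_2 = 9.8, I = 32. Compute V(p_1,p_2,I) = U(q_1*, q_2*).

Tangency: MRS = q_2/q_1 = p_1/p_2.
Rearranging, p_2·q_2 = p_1·q_1. Substituting into the budget gives p_1·q_1·(1 + 1) = I.
Demand: q_1*(p_1,p_2,I) = 0.5·I/p_1 and q_2* = 0.5·I/p_2.
At p_1=14.52, p_2=9.8, I=32: q_1* = 0.5·32/14.52 = 1.1019, q_2* = 1.6327.
Utility at the optimum: U(1.1019, 1.6327) = 1.3413.

V = 1.3413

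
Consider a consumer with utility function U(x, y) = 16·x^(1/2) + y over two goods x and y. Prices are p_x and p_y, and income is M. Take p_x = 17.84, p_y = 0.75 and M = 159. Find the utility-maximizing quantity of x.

MU_x = 8/√x, MU_y = 1. Tangency: 8/√x = p_x/p_y.
Thus x* = (8·p_y/p_x)² — independent of M — with the rest of income spent on y.
Plugging in: x* = (8·0.75/17.84)² = 0.1131.

x* = 0.1131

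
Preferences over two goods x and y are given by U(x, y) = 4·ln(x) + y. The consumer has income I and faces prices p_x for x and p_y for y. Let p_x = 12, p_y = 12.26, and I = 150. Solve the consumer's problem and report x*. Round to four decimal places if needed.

x* = 4.0867

So x*(p_x,p_y) = 4·p_y/p_x, independent of income; and y* = (I − 4·p_y)/p_y.
At the given prices: x* = 4·12.26/12 = 4.0867.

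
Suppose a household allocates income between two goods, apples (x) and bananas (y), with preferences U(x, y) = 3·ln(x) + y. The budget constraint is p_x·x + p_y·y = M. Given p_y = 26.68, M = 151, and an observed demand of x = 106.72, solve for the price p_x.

MU_x = 3/x, MU_y = 1. Tangency: 3/x = p_x/p_y.
So x*(p_x,p_y) = 3·p_y/p_x, independent of income; and y* = (M − 3·p_y)/p_y.
Set x* = 106.72 in the demand function and solve for p_x: p_x = 0.75.

p_x = 0.75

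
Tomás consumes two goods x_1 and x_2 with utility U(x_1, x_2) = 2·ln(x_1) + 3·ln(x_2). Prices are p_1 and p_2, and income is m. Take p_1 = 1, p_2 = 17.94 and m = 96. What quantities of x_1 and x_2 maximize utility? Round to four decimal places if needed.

x_1* = 38.4, x_2* = 3.2107

Tangency: MRS = (2/3)·x_2/x_1 = p_1/p_2.
Rearranging, p_2·x_2 = (3/2)·p_1·x_1. Substituting into the budget gives p_1·x_1·(1 + (3/2)) = m.
Demand: x_1*(p_1,p_2,m) = 0.4·m/p_1 and x_2* = 0.6·m/p_2.
At p_1=1, p_2=17.94, m=96: x_1* = 0.4·96/1 = 38.4, x_2* = 3.2107.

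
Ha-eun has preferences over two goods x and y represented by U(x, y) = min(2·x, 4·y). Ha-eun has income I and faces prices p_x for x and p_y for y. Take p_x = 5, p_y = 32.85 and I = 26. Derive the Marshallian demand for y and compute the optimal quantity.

y* = 0.6068

Demand: x*(p_x,p_y,I) = 4·I/(4·p_x + 2·p_y), y* = 2·I/(4·p_x + 2·p_y).
Here 4·5 + 2·32.85 = 85.7, giving y* = 0.6068.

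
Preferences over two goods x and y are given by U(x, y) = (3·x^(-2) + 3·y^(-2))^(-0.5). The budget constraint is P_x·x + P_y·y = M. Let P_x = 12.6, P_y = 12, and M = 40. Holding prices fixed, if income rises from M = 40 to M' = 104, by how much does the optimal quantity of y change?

With the ratio pinned down, the budget gives x* = M/(P_x + P_y·(y/x)) and y* = (y/x)·x*.
Numerically y/x = 1.016396, so x* = 40/(12.6 + 12·1.016396) = 1.6131 and y* = 1.016396·1.6131 = 1.6396.
At M' = 104: y* = 4.2629. Change: 4.2629 − 1.6396 = 2.6233.

Δy* = 2.6233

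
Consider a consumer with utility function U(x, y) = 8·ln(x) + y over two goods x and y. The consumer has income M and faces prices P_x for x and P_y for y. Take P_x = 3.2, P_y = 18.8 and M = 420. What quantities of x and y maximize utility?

x* = 47, y* = 14.3404

At the given prices: x* = 8·18.8/3.2 = 47, and y* = 14.3404.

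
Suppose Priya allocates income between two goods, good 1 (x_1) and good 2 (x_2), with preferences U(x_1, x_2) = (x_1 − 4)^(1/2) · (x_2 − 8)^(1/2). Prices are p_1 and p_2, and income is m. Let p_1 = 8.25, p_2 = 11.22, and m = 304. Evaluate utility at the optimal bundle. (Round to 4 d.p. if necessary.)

V = 9.4189

MRS = (x_2−8)/(x_1−4). Tangency with p_1/p_2 gives x_2−8 = (p_1/p_2)·(x_1−4).
Substituting into the budget: x_1* = 4 + 0.5·(m − 4·p_1 − 8·p_2)/p_1, and x_2* = 8 + 0.5·(…)/p_2.
Discretionary income = 304 − 4·8.25 − 8·11.22 = 181.24; x_1* = 4 + 0.5·181.24/8.25 = 14.9842; x_2* = 8 + 0.5·181.24/11.22 = 16.0766.
Utility at the optimum: U(14.9842, 16.0766) = 9.4189.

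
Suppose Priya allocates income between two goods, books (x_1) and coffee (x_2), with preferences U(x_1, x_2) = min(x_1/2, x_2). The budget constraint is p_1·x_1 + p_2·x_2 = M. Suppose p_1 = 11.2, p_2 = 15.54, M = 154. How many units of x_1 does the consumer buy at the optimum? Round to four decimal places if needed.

With perfect complements, no substitution: consume in ratio x_1:x_2 = 2:1.
Budget: p_1·x_1 + p_2·(1/2)·x_1 = M, so (2·p_1 + p_2)·x_1 = 2·M.
Demand: x_1*(p_1,p_2,M) = 2·M/(2·p_1 + p_2), x_2* = M/(2·p_1 + p_2).
Here 2·11.2 + 15.54 = 37.94, giving x_1* = 8.1181.

x_1* = 8.1181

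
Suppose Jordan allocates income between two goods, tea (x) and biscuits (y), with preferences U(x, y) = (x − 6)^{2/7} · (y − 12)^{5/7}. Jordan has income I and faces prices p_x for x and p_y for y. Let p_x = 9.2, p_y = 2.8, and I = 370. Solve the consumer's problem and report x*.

x* = 14.7329

Let x' = x−6, y' = y−12. MRS = (2/5)·y'/x' = p_x/p_y.
After buying the subsistence bundle (6, 12), a share 2/7 of the remaining income goes to x: x* = 6 + 2/7·(I − 6p_x − 12p_y)/p_x.
Discretionary income = 370 − 6·9.2 − 12·2.8 = 281.2; x* = 6 + 2/7·281.2/9.2 = 14.7329.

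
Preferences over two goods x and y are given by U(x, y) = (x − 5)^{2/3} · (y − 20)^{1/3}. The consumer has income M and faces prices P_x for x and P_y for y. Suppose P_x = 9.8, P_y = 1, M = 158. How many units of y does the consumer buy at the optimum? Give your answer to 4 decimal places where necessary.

Discretionary income = 158 − 5·9.8 − 20·1 = 89; y* = 20 + 1/3·89/1 = 49.6667.

y* = 49.6667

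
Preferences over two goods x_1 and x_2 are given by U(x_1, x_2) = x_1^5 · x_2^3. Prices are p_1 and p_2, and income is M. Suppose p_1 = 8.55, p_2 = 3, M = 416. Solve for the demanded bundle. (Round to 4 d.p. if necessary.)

x_1* = 30.4094, x_2* = 52

The MRS is (5/3)·x_2/x_1. Set MRS = p_1/p_2.
Rearranging, p_2·x_2 = (3/5)·p_1·x_1. Substituting into the budget gives p_1·x_1·(1 + (3/5)) = M.
Demand: x_1*(p_1,p_2,M) = 0.625·M/p_1 and x_2* = 0.375·M/p_2.
At p_1=8.55, p_2=3, M=416: x_1* = 0.625·416/8.55 = 30.4094, x_2* = 52.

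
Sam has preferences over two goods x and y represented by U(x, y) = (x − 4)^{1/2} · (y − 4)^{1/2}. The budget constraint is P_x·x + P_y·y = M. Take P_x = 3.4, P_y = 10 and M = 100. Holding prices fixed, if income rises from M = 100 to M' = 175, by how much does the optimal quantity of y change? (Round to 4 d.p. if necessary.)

Δy* = 3.75

Let x' = x−4, y' = y−4. MRS = y'/x' = P_x/P_y.
Substituting into the budget: x* = 4 + 0.5·(M − 4·P_x − 4·P_y)/P_x, and y* = 4 + 0.5·(…)/P_y.
Discretionary income = 100 − 4·3.4 − 4·10 = 46.4; y* = 4 + 0.5·46.4/10 = 6.32.
At M' = 175: y* = 10.07. Change: 10.07 − 6.32 = 3.75.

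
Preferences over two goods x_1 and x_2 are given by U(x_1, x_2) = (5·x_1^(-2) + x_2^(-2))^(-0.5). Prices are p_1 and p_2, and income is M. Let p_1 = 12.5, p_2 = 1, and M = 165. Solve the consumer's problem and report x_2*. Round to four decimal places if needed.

MU_x_1 ∝ 5·x_1^(-3), MU_x_2 ∝ x_2^(-3), so MRS = 5·(x_2/x_1)^(3) = p_1/p_2.
Hence x_2/x_1 = ((1/5)·p_1/p_2)^(1/(3)), i.e. raised to the 1/3 power.
Substitute x_2 = (x_2/x_1)·x_1 into the budget: x_1* = M/(p_1 + p_2·(x_2/x_1)).
Numerically x_2/x_1 = 1.357209, so x_1* = 165/(12.5 + 1·1.357209) = 11.9072 and x_2* = 1.357209·11.9072 = 16.1605.

x_2* = 16.1605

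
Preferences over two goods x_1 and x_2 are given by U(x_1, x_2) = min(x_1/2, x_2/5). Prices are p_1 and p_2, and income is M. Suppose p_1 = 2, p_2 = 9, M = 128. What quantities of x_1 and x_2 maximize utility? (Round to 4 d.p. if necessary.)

x_1* = 5.2245, x_2* = 13.0612

Leontief preferences: the optimum is at the kink where x_1/2 = x_2/5, i.e. x_2 = (5/2)·x_1.
Budget: p_1·x_1 + p_2·(5/2)·x_1 = M, so (2·p_1 + 5·p_2)·x_1 = 2·M.
Demand: x_1*(p_1,p_2,M) = 2·M/(2·p_1 + 5·p_2), x_2* = 5·M/(2·p_1 + 5·p_2).
Here 2·2 + 5·9 = 49, giving x_1* = 5.2245 and x_2* = 13.0612.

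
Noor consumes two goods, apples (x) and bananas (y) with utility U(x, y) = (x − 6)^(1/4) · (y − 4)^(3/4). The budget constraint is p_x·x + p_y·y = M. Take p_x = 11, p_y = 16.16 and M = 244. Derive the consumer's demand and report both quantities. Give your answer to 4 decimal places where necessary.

After buying the subsistence bundle (6, 4), a share 0.25 of the remaining income goes to x: x* = 6 + 0.25·(M − 6p_x − 4p_y)/p_x.
Discretionary income = 244 − 6·11 − 4·16.16 = 113.36; x* = 6 + 0.25·113.36/11 = 8.5764; y* = 4 + 0.75·113.36/16.16 = 9.2611.

x* = 8.5764, y* = 9.2611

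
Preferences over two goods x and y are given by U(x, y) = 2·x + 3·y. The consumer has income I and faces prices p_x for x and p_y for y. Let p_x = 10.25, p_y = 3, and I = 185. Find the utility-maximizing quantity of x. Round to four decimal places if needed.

x* = 0

y gives more utility per dollar, so spend all income on y: y* = I/p_y, x* = 0.
Numerically: x* = 0, y* = 61.6667.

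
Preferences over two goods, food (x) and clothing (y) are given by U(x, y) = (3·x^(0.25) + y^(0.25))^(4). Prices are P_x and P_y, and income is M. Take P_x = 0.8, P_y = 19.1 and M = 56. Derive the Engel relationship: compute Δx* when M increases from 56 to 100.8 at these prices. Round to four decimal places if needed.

MRS = MU_x/MU_y = 3·(y/x)^(0.75). Set equal to P_x/P_y.
Solve for the ratio: y/x = [(1/3)·P_x/P_y]^(4/3).
Substitute y = (y/x)·x into the budget: x* = M/(P_x + P_y·(y/x)).
Numerically y/x = 0.003362, so x* = 56/(0.8 + 19.1·0.003362) = 64.7989.
At M' = 100.8: x* = 116.6381. Change: 116.6381 − 64.7989 = 51.8392.

Δx* = 51.8392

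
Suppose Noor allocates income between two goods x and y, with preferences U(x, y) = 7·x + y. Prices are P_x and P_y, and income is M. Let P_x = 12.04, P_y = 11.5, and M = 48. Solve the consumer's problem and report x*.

Linear utility — the consumer picks whichever good has higher MU/price: 7/12.04 = 0.5814 vs 1/11.5 = 0.087.
x gives more utility per dollar, so spend all income on x: x* = M/P_x, y* = 0.
Numerically: x* = 3.9867, y* = 0.

x* = 3.9867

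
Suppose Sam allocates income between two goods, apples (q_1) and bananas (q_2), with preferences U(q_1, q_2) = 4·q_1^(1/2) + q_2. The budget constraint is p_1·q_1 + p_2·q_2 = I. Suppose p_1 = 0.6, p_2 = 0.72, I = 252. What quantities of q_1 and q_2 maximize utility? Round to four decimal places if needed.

MU_q_1 = 2/√q_1, MU_q_2 = 1. Tangency: 2/√q_1 = p_1/p_2.
Solve: √q_1 = 2·p_2/p_1, so q_1*(p_1,p_2) = (2·p_2/p_1)², and q_2* = (I − p_1·q_1*)/p_2.
Plugging in: q_1* = (2·0.72/0.6)² = 5.76, q_2* = 345.2.

q_1* = 5.76, q_2* = 345.2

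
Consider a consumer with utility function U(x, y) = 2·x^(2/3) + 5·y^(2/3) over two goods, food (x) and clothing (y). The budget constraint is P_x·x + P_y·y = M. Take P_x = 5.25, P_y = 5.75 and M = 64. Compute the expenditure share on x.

Numerically y/x = 11.893082, so x* = 64/(5.25 + 5.75·11.893082) = 0.8691 and y* = 11.893082·0.8691 = 10.3369.
Expenditure on x: 5.25·0.8691 = 4.563; share = 0.0713.

share on x = 0.0713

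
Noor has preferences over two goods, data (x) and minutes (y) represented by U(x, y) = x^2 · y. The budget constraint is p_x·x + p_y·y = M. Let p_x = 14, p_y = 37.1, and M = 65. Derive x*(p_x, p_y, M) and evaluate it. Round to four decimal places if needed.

x* = 3.0952

The MRS is 2·y/x. Set MRS = p_x/p_y.
Rearranging, p_y·y = (1/2)·p_x·x. Substituting into the budget gives p_x·x·(1 + (1/2)) = M.
Demand: x*(p_x,p_y,M) = 2/3·M/p_x and y* = 1/3·M/p_y.
At p_x=14, p_y=37.1, M=65: x* = 2/3·65/14 = 3.0952.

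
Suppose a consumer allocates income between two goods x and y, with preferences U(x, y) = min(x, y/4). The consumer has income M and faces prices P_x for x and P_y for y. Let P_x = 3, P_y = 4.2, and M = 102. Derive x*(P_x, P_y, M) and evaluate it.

x* = 5.1515

Leontief preferences: the optimum is at the kink where x/1 = y/4, i.e. y = 4·x.
Budget: P_x·x + P_y·4·x = M, so (P_x + 4·P_y)·x = M.
Demand: x*(P_x,P_y,M) = M/(P_x + 4·P_y), y* = 4·M/(P_x + 4·P_y).
Here 3 + 4·4.2 = 19.8, giving x* = 5.1515.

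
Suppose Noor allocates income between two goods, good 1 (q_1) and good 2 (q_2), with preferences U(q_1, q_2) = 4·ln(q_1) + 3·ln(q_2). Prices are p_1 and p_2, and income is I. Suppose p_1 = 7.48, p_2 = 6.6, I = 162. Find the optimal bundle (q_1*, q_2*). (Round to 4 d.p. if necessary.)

MU_q_1/MU_q_2 = (4·q_2)/(3·q_1); tangency sets this equal to p_1/p_2.
So 4·p_2·q_2 = 3·p_1·q_1; combined with the budget, a share 4/7 of income goes to q_1.
Demand: q_1*(p_1,p_2,I) = 4/7·I/p_1 and q_2* = 3/7·I/p_2.
At p_1=7.48, p_2=6.6, I=162: q_1* = 4/7·162/7.48 = 12.3759, q_2* = 10.5195.

q_1* = 12.3759, q_2* = 10.5195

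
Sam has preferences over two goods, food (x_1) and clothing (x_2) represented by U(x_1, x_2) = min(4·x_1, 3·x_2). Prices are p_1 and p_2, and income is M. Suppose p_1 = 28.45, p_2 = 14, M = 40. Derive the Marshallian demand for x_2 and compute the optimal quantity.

Leontief preferences: the optimum is at the kink where x_1/3 = x_2/4, i.e. x_2 = (4/3)·x_1.
Budget: p_1·x_1 + p_2·(4/3)·x_1 = M, so (3·p_1 + 4·p_2)·x_1 = 3·M.
Demand: x_1*(p_1,p_2,M) = 3·M/(3·p_1 + 4·p_2), x_2* = 4·M/(3·p_1 + 4·p_2).
Here 3·28.45 + 4·14 = 141.35, giving x_2* = 1.1319.

x_2* = 1.1319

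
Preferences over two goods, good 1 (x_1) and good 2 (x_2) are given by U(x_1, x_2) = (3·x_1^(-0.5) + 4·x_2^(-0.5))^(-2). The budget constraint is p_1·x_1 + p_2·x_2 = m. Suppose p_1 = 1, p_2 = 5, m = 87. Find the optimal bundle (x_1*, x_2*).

x_1* = 28.325, x_2* = 11.735

MRS = MU_x_1/MU_x_2 = (3/4)·(x_2/x_1)^(1.5). Set equal to p_1/p_2.
Solve for the ratio: x_2/x_1 = [(4/3)·p_1/p_2]^(2/3).
Substitute x_2 = (x_2/x_1)·x_1 into the budget: x_1* = m/(p_1 + p_2·(x_2/x_1)).
Numerically x_2/x_1 = 0.414298, so x_1* = 87/(1 + 5·0.414298) = 28.325 and x_2* = 0.414298·28.325 = 11.735.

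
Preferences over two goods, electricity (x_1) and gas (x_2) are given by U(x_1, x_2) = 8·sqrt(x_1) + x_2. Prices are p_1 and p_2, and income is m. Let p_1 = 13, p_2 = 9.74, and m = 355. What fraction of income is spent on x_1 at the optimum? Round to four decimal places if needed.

Thus x_1* = (4·p_2/p_1)² — independent of m — with the rest of income spent on x_2.
Plugging in: x_1* = (4·9.74/13)² = 8.9815, x_2* = 24.4599.
Expenditure on x_1: 13·8.9815 = 116.7601; share = 0.3289.

share on x_1 = 0.3289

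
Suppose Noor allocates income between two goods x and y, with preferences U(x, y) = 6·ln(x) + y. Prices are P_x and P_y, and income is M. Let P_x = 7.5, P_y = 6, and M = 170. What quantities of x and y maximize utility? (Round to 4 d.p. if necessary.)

MU_x = 6/x, MU_y = 1. Tangency: 6/x = P_x/P_y.
So x*(P_x,P_y) = 6·P_y/P_x, independent of income; and y* = (M − 6·P_y)/P_y.
At the given prices: x* = 6·6/7.5 = 4.8, and y* = 22.3333.

x* = 4.8, y* = 22.3333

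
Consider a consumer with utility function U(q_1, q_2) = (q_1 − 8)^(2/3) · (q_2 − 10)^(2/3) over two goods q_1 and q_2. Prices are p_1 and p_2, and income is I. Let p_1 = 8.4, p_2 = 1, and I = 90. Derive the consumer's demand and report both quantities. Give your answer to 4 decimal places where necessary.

q_1* = 8.7619, q_2* = 16.4

MRS = (q_2−10)/(q_1−8). Tangency with p_1/p_2 gives q_2−10 = (p_1/p_2)·(q_1−8).
Substituting into the budget: q_1* = 8 + 0.5·(I − 8·p_1 − 10·p_2)/p_1, and q_2* = 10 + 0.5·(…)/p_2.
Discretionary income = 90 − 8·8.4 − 10·1 = 12.8; q_1* = 8 + 0.5·12.8/8.4 = 8.7619; q_2* = 10 + 0.5·12.8/1 = 16.4.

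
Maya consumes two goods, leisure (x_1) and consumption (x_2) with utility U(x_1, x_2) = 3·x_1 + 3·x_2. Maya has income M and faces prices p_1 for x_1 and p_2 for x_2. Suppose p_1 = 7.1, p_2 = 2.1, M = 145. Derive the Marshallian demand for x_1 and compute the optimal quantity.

x_1* = 0

Perfect substitutes: compare marginal utility per dollar. 3/p_1 vs 3/p_2 → 0.4225 vs 1.4286.
x_2 gives more utility per dollar, so spend all income on x_2: x_2* = M/p_2, x_1* = 0.
Numerically: x_1* = 0, x_2* = 69.0476.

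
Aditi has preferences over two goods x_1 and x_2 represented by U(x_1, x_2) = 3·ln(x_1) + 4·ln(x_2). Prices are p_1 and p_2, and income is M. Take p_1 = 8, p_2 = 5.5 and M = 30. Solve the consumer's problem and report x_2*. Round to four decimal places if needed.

x_2* = 3.1169

The MRS is (3/4)·x_2/x_1. Set MRS = p_1/p_2.
Rearranging, p_2·x_2 = (4/3)·p_1·x_1. Substituting into the budget gives p_1·x_1·(1 + (4/3)) = M.
Demand: x_1*(p_1,p_2,M) = 3/7·M/p_1 and x_2* = 4/7·M/p_2.
At p_1=8, p_2=5.5, M=30: x_2* = 4/7·30/5.5 = 3.1169.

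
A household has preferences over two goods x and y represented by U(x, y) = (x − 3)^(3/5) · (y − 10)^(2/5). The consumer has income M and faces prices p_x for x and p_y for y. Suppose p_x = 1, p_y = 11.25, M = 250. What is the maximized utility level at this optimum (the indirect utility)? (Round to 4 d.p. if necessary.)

MRS = (3/2)·(y−10)/(x−3). Tangency with p_x/p_y gives y−10 = (2/3)·(p_x/p_y)·(x−3).
After buying the subsistence bundle (3, 10), a share 0.6 of the remaining income goes to x: x* = 3 + 0.6·(M − 3p_x − 10p_y)/p_x.
Discretionary income = 250 − 3·1 − 10·11.25 = 134.5; x* = 3 + 0.6·134.5/1 = 83.7; y* = 10 + 0.4·134.5/11.25 = 14.7822.
Utility at the optimum: U(83.7, 14.7822) = 26.0601.

V = 26.0601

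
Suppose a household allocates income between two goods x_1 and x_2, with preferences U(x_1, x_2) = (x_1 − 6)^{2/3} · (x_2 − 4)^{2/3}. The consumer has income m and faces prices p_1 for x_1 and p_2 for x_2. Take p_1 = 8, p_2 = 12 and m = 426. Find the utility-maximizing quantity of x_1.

x_1* = 26.625

MRS = (x_2−4)/(x_1−6). Tangency with p_1/p_2 gives x_2−4 = (p_1/p_2)·(x_1−6).
After buying the subsistence bundle (6, 4), a share 0.5 of the remaining income goes to x_1: x_1* = 6 + 0.5·(m − 6p_1 − 4p_2)/p_1.
Discretionary income = 426 − 6·8 − 4·12 = 330; x_1* = 6 + 0.5·330/8 = 26.625.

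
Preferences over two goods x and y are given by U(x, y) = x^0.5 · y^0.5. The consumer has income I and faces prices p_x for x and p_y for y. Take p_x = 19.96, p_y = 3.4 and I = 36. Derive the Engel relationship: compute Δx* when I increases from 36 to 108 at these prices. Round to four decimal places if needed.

Δx* = 1.8036

The MRS is y/x. Set MRS = p_x/p_y.
Rearranging, p_y·y = p_x·x. Substituting into the budget gives p_x·x·(1 + 1) = I.
Demand: x*(p_x,p_y,I) = 0.5·I/p_x and y* = 0.5·I/p_y.
At p_x=19.96, p_y=3.4, I=36: x* = 0.5·36/19.96 = 0.9018.
At I' = 108: x* = 2.7054. Change: 2.7054 − 0.9018 = 1.8036.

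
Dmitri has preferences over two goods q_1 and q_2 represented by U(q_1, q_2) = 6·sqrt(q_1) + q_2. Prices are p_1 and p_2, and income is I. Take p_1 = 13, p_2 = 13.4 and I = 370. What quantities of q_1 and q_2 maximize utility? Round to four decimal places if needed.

MU_q_1 = 3/√q_1, MU_q_2 = 1. Tangency: 3/√q_1 = p_1/p_2.
Solve: √q_1 = 3·p_2/p_1, so q_1*(p_1,p_2) = (3·p_2/p_1)², and q_2* = (I − p_1·q_1*)/p_2.
Plugging in: q_1* = (3·13.4/13)² = 9.5624, q_2* = 18.335.

q_1* = 9.5624, q_2* = 18.335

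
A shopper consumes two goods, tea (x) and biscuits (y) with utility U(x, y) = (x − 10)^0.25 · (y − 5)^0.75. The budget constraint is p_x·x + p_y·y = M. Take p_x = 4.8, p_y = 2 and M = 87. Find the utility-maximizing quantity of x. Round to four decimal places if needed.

x* = 11.5104

Let x' = x−10, y' = y−5. MRS = (1/3)·y'/x' = p_x/p_y.
Substituting into the budget: x* = 10 + 0.25·(M − 10·p_x − 5·p_y)/p_x, and y* = 5 + 0.75·(…)/p_y.
Discretionary income = 87 − 10·4.8 − 5·2 = 29; x* = 10 + 0.25·29/4.8 = 11.5104.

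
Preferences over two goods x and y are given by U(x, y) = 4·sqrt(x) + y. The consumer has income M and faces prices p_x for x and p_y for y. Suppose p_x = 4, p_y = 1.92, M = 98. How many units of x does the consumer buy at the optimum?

Utility is quasi-linear in y; the FOC for x is 2/√x = p_x/p_y.
Thus x* = (2·p_y/p_x)² — independent of M — with the rest of income spent on y.
Plugging in: x* = (2·1.92/4)² = 0.9216.

x* = 0.9216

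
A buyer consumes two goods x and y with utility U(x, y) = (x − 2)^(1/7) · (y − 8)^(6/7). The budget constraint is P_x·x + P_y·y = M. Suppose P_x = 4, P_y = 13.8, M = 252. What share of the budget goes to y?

Let x' = x−2, y' = y−8. MRS = (1/6)·y'/x' = P_x/P_y.
Substituting into the budget: x* = 2 + 1/7·(M − 2·P_x − 8·P_y)/P_x, and y* = 8 + 6/7·(…)/P_y.
Discretionary income = 252 − 2·4 − 8·13.8 = 133.6; x* = 2 + 1/7·133.6/4 = 6.7714; y* = 8 + 6/7·133.6/13.8 = 16.2981.
Expenditure on y: 13.8·16.2981 = 224.9143; share = 0.8925.

share on y = 0.8925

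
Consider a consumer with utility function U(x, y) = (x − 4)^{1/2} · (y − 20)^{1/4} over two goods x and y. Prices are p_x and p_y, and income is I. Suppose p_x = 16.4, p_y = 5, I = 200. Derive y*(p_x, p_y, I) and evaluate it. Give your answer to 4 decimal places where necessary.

This is Cobb-Douglas in (x−4, y−20): tangency gives 0.5·p_y·(y−20) = 0.25·p_x·(x−4).
Substituting into the budget: x* = 4 + 2/3·(I − 4·p_x − 20·p_y)/p_x, and y* = 20 + 1/3·(…)/p_y.
Discretionary income = 200 − 4·16.4 − 20·5 = 34.4; y* = 20 + 1/3·34.4/5 = 22.2933.

y* = 22.2933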